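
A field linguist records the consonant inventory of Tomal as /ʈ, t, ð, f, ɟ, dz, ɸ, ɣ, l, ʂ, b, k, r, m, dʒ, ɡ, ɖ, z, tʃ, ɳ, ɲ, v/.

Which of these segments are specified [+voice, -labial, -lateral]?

The [+voice] segments are /ð, ɟ, dz, ɣ, l, b, r, m, dʒ, ɡ, ɖ, z, ɳ, ɲ, v/.
Within that set, [-labial] gives /ð, ɟ, dz, ɣ, l, r, dʒ, ɡ, ɖ, z, ɳ, ɲ/.
Of those, [-lateral] leaves /ð, ɟ, dz, ɣ, r, dʒ, ɡ, ɖ, z, ɳ, ɲ/.

ð, ɟ, dz, ɣ, r, dʒ, ɡ, ɖ, z, ɳ, ɲ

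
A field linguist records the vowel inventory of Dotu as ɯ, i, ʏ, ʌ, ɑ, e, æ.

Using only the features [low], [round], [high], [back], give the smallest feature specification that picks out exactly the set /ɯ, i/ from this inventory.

[+high, −round]

The class [+high], [−round] has exactly /ɯ, i/ as its extension in this inventory. No smaller conjunction from the listed features achieves this: [−round] alone would also admit /ʌ, ɑ, e, æ/; [+high] alone would also admit /ʏ/; and checking the remaining single features turns up none with this extension.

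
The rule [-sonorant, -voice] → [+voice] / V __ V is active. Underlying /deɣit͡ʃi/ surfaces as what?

Only /t͡ʃ/ occurs between two vowels (/i/ __ /i/) and matches the structural description. It is a voiceless postalveolar affricate, so [-sonorant, -voice] holds; changing it to [+voice] with all other features held fixed yields /d͡ʒ/ (voiced postalveolar affricate). No other segment meets both the structural description and the environment, so the output is [deɣid͡ʒi].

[deɣid͡ʒi]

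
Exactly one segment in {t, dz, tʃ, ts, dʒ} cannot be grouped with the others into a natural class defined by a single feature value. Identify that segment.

t

/dz, dʒ, ts, tʃ/ are all [+delayed release], but /t/ (voiceless alveolar stop) is [-delayed release]. No other single segment can be removed to leave a set sharing one feature value that the removed segment lacks, so /t/ is the odd one out.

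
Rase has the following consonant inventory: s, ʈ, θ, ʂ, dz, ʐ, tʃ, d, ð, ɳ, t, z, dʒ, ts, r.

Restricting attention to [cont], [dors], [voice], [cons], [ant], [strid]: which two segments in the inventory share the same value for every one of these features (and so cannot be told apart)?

On the given features, /r/ and /ð/ have an identical profile: [+continuant], [−dorsal], [+voice], [+consonantal], [+anterior], [−strident]. No other two segments in the inventory coincide on all 6 features. (They do differ in [sonorant], which is not among the given features.)

r, ð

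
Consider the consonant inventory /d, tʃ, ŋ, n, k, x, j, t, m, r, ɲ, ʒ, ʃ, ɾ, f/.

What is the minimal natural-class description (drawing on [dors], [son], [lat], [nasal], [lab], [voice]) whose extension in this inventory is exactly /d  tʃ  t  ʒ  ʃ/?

/d, tʃ, t, ʒ, ʃ/ are all [−sonorant], [−labial], [−dorsal], and no other segment in the inventory matches all three values. Dropping any one of them over-generates: [−labial, −dorsal] alone would also admit /n, r, ɾ/; [−sonorant, −dorsal] alone would also admit /f/; [−sonorant, −labial] alone would also admit /k, x/. No other combination of two listed features picks out exactly this set either, so fewer than three features will not do.

[−son, −lab, −dors]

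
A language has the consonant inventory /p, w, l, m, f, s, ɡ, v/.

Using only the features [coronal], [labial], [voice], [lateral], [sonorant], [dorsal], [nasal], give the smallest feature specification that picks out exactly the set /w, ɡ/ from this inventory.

/w, ɡ/ are exactly the [+dorsal] segments in the inventory, so a single feature suffices.

[+dorsal]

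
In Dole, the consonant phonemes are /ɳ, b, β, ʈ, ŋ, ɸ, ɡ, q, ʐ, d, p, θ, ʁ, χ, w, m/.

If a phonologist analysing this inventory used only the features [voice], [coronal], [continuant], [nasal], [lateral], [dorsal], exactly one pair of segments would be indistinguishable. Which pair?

/ʁ/ (voiced uvular fricative) and /w/ (labial-velar glide) are both [+voice], [−coronal], [+continuant], [−nasal], [−lateral], [+dorsal], so none of the listed features separates them. (They do differ in [labial], [round] and [high], which are not among the given features.) Every other pair in the inventory differs on at least one listed feature.

ʁ, w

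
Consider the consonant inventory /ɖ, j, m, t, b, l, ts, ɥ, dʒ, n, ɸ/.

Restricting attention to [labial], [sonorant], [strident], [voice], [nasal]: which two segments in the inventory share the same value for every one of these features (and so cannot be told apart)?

/j/ (palatal glide) and /l/ (alveolar lateral approximant) are both [-labial], [+sonorant], [-strident], [+voice], [-nasal], so none of the listed features separates them. (They do differ in [lateral] and [dorsal], which are not among the given features.) Every other pair in the inventory differs on at least one listed feature.

j, l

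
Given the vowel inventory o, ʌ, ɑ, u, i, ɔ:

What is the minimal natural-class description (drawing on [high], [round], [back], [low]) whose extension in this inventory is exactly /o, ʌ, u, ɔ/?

The class [−low], [+back] has exactly /o, ʌ, u, ɔ/ as its extension in this inventory. No smaller conjunction from the listed features achieves this: [+back] alone would also admit /ɑ/; [−low] alone would also admit /i/; and checking the remaining single features turns up none with this extension.

[−low, +back]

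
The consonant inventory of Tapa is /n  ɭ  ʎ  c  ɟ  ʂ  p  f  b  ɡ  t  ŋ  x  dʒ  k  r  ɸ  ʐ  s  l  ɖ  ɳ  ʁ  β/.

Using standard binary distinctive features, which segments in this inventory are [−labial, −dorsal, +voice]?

n, ɭ, dʒ, r, ʐ, l, ɖ, ɳ

The [−labial] segments are /n, ɭ, ʎ, c, ɟ, ʂ, ɡ, t, ŋ, x, dʒ, k, r, ʐ, s, l, ɖ, ɳ, ʁ/.
Within that set, [−dorsal] gives /n, ɭ, ʂ, t, dʒ, r, ʐ, s, l, ɖ, ɳ/.
Within that set, [+voice] leaves /n, ɭ, dʒ, r, ʐ, l, ɖ, ɳ/.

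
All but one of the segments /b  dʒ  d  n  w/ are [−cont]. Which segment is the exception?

/n, b, dʒ, d/ are all [−continuant]; /w/ (labial-velar glide) is [+continuant].

w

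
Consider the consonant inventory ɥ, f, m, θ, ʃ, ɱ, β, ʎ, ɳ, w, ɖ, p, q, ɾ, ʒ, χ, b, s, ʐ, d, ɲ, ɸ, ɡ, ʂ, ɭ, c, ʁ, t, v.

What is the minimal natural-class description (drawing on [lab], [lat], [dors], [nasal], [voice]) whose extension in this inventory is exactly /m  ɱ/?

[+nasal, +lab]

/m, ɱ/ are all [+nasal], [+labial], and no other segment in the inventory matches both values. Dropping any one of them over-generates: [+labial] alone would also admit /ɥ, f, β, w, …/; [+nasal] alone would also admit /ɳ, ɲ/. No other single listed feature picks out exactly this set either, so fewer than two features will not do.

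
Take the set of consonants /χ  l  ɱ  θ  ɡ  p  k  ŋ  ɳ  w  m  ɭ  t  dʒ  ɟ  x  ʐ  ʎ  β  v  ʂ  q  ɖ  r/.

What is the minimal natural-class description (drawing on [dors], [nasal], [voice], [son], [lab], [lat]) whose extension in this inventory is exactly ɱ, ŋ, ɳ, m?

/ɱ, ŋ, ɳ, m/ are exactly the [+nasal] segments in the inventory, so a single feature suffices.

[+nasal]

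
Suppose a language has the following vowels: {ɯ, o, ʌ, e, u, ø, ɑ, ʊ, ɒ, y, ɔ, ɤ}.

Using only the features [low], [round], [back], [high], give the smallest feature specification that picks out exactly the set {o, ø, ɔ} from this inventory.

/o, ø, ɔ/ are all [−high], [−low], [+round], and no other segment in the inventory matches all three values. Dropping any one of them over-generates: [−low, +round] alone would also admit /u, ʊ, y/; [−high, +round] alone would also admit /ɒ/; [−high, −low] alone would also admit /ʌ, e, ɤ/. No other combination of two listed features picks out exactly this set either, so fewer than three features will not do.

[−high, −low, +round]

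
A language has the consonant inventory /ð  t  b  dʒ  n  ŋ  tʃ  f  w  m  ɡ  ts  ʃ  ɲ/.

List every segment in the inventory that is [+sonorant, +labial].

Eliminate segments failing any feature: /ð, t, b, dʒ, tʃ, f, ɡ, ts, ʃ/ are [−sonorant]; /n, ŋ, ɲ/ are [−labial]. The remaining /w, m/ satisfy [+sonorant], [+labial].

w, m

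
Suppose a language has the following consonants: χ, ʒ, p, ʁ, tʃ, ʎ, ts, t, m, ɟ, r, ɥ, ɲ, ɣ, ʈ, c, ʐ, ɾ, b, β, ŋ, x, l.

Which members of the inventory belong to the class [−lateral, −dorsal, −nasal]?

First, the [−lateral] segments are /χ, ʒ, p, ʁ, tʃ, ts, t, m, ɟ, r, ɥ, ɲ, ɣ, ʈ, c, ʐ, ɾ, b, β, ŋ, x/.
Then [−dorsal] gives /ʒ, p, tʃ, ts, t, m, r, ʈ, ʐ, ɾ, b, β/.
Then [−nasal] leaves /ʒ, p, tʃ, ts, t, r, ʈ, ʐ, ɾ, b, β/.

ʒ, p, tʃ, ts, t, r, ʈ, ʐ, ɾ, b, β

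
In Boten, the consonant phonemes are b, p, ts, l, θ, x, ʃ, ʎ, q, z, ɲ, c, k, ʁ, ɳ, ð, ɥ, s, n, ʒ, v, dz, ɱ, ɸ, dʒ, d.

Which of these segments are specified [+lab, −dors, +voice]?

b, v, ɱ

Checking each segment against [+labial], [−dorsal], [+voice]: /b/ (voiced bilabial stop), /v/ (voiced labiodental fricative), /ɱ/ (labiodental nasal) satisfy every feature; every other segment in the inventory fails at least one.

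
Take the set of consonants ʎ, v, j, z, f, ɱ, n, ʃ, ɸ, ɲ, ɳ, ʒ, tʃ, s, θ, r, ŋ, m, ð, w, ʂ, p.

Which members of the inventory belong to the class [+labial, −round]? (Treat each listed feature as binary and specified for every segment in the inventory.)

Eliminate segments failing any feature: /ʎ, j, z, n, ʃ, ɲ, ɳ, ʒ, tʃ, s, θ, r, ŋ, ð, ʂ/ are [−labial]; /w/ is [+round]. The remaining /v, f, ɱ, ɸ, m, p/ satisfy [+labial], [−round].

v, f, ɱ, ɸ, m, p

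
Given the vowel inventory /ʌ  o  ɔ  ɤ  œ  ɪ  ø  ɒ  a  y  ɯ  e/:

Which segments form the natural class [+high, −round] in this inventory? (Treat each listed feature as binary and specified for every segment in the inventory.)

ɪ, ɯ

Checking each segment against [+high], [−round]: /ɪ/ (high front unrounded lax vowel), /ɯ/ (high back unrounded vowel) satisfy every feature; every other segment in the inventory fails at least one.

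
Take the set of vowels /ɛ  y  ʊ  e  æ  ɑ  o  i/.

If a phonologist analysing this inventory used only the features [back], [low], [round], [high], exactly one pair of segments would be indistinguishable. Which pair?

On the given features, /e/ and /ɛ/ have an identical profile: [-back], [-low], [-round], [-high]. No other two segments in the inventory coincide on all 4 features. (They do differ in [tense], which is not among the given features.)

e, ɛ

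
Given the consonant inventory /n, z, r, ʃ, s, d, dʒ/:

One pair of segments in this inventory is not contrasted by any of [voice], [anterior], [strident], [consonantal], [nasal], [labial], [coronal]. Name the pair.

r, d

On the given features, /r/ and /d/ have an identical profile: [+voice], [+anterior], [−strident], [+consonantal], [−nasal], [−labial], [+coronal]. No other two segments in the inventory coincide on all 7 features. (They do differ in [sonorant] and [continuant], which are not among the given features.)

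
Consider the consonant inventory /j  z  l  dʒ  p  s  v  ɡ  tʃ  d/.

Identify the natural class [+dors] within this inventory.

j, ɡ

The [+dorsal] segments here are /j, ɡ/; the remaining /z, l, dʒ, p, s, v, tʃ, d/ are [−dorsal].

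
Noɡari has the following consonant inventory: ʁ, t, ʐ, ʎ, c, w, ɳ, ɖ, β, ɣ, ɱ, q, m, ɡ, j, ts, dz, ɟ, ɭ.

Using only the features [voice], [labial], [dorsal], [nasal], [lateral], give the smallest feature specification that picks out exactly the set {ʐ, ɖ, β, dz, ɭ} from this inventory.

Every target segment is [+voice], [−nasal], [−dorsal]; each remaining inventory member fails at least one of these. Each conjunct is needed — [−nasal, −dorsal] alone would also admit /t, ts/; [+voice, −dorsal] alone would also admit /ɳ, ɱ, m/; [+voice, −nasal] alone would also admit /ʁ, ʎ, w, ɣ, …/ — and no other combination of two listed features has exactly this extension, so three is the minimum.

[+voice, −nasal, −dorsal]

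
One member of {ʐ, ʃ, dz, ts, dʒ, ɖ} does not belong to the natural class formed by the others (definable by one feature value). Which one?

ɖ

The remaining segments after removing /ɖ/ share [+strident]; /ɖ/ (voiced retroflex stop) is [−strident]. For every other candidate removal, the leftover set fails to share any single feature value that the removed segment lacks.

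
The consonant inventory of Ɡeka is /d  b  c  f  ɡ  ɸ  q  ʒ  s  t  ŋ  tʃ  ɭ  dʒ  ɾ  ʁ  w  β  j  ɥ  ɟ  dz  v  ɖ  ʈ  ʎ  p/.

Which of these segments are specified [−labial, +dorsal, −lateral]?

First, the [−labial] segments are /d, c, ɡ, q, ʒ, s, t, ŋ, tʃ, ɭ, dʒ, ɾ, ʁ, j, ɟ, dz, ɖ, ʈ, ʎ/.
Among these, [+dorsal] gives /c, ɡ, q, ŋ, ʁ, j, ɟ, ʎ/.
Then [−lateral] leaves /c, ɡ, q, ŋ, ʁ, j, ɟ/.

c, ɡ, q, ŋ, ʁ, j, ɟ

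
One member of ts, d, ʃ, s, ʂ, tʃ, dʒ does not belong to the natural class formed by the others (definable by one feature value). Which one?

d

The remaining segments after removing /d/ share [+strident]; /d/ (voiced alveolar stop) is [-strident]. For every other candidate removal, the leftover set fails to share any single feature value that the removed segment lacks.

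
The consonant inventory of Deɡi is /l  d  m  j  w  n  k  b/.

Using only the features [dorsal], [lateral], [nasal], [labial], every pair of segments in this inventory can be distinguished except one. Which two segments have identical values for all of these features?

j, k

/j/ (palatal glide) and /k/ (voiceless velar stop) are both [+dorsal], [-lateral], [-nasal], [-labial], so none of the listed features separates them. (They do differ in [sonorant], [voice], [continuant] and [back], which are not among the given features.) Every other pair in the inventory differs on at least one listed feature.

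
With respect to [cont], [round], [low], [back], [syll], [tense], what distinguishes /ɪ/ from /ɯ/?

[back], [tense]

/ɪ/ is the high front unrounded lax vowel and /ɯ/ is the high back unrounded vowel. Both are [+continuant], [-round], [-low], [+syllabic]. /ɪ/ is [-back] while /ɯ/ is [+back]; /ɪ/ is [-tense] while /ɯ/ is [+tense], so the distinguishing features are [back], [tense].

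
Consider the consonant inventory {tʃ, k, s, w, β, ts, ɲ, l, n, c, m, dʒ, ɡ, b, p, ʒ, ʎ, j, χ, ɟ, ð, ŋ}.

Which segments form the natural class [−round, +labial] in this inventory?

β, m, b, p

Eliminate segments failing any feature: /tʃ, k, s, ts, ɲ, l, n, c, dʒ, ɡ, ʒ, ʎ, j, χ, ɟ, ð, ŋ/ are [−labial]; /w/ is [+round]. The remaining /β, m, b, p/ satisfy [−round], [+labial].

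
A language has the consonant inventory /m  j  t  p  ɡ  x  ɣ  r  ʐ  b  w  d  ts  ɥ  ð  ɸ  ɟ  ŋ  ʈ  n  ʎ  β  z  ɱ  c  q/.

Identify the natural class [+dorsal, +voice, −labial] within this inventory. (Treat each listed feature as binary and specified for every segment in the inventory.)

j, ɡ, ɣ, ɟ, ŋ, ʎ

Eliminate segments failing any feature: /m, t, p, r, ʐ, b, d, ts, ð, ɸ, ʈ, n, β, z, ɱ/ are [−dorsal]; /x, c, q/ are [−voice]; /w, ɥ/ are [+labial]. The remaining /j, ɡ, ɣ, ɟ, ŋ, ʎ/ satisfy [+dorsal], [+voice], [−labial].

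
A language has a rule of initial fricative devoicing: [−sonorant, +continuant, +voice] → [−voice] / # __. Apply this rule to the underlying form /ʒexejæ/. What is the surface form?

The only segment in the rule's environment that also matches [−sonorant, +continuant, +voice] is /ʒ/. Applying [−voice] turns the voiced postalveolar fricative into /ʃ/ (voiceless postalveolar fricative), giving [ʃexejæ].

[ʃexejæ]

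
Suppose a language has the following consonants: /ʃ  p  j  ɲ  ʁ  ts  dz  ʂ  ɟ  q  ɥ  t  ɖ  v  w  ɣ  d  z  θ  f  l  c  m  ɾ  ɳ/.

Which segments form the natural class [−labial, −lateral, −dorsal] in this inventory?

ʃ, ts, dz, ʂ, t, ɖ, d, z, θ, ɾ, ɳ

Eliminate segments failing any feature: /p, ɥ, v, w, f, m/ are [+labial]; /j, ɲ, ʁ, ɟ, q, ɣ, c/ are [+dorsal]; /l/ is [+lateral]. The remaining /ʃ, ts, dz, ʂ, t, ɖ, d, z, θ, ɾ, ɳ/ satisfy [−labial], [−lateral], [−dorsal].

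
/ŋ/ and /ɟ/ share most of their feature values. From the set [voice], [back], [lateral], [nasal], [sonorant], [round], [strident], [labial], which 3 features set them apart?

[sonorant], [nasal], [back]

/ŋ/ (velar nasal) and /ɟ/ (voiced palatal stop) agree on [+voice], [-lateral], [-round], [-strident], [-labial]. They differ on [sonorant] (/ŋ/ [+], /ɟ/ [-]), [nasal] (/ŋ/ [+], /ɟ/ [-]), [back] (/ŋ/ [+], /ɟ/ [-]).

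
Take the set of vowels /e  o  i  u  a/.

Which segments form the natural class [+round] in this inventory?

o, u

The feature [round] marks segments produced with lip rounding. In this inventory /o, u/ have that property, so they are [+round]; /e, i, a/ are [−round].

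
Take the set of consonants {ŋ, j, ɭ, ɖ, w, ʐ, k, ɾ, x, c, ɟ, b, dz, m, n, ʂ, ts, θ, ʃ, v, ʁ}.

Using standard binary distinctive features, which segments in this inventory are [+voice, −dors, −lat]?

ɖ, ʐ, ɾ, b, dz, m, n, v

Among the inventory, the [+voice] segments are /ŋ, j, ɭ, ɖ, w, ʐ, ɾ, ɟ, b, dz, m, n, v, ʁ/.
Of those, [−dorsal] gives /ɭ, ɖ, ʐ, ɾ, b, dz, m, n, v/.
Of those, [−lateral] leaves /ɖ, ʐ, ɾ, b, dz, m, n, v/.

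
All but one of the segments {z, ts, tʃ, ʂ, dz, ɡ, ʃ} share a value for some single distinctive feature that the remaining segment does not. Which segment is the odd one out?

ɡ

/z, ʃ, ʂ, dz, tʃ, ts/ are all [+strident], but /ɡ/ (voiced velar stop) is [−strident]. No other single segment can be removed to leave a set sharing one feature value that the removed segment lacks, so /ɡ/ is the odd one out.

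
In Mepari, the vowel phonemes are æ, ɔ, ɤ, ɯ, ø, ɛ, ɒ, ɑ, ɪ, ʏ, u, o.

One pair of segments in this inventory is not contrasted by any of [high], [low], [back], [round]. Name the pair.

ɔ, o

Both /ɔ/ and /o/ are [−high], [−low], [+back], [+round]. Since the list omits [tense] — which does distinguish the mid back rounded lax vowel from the mid back rounded tense vowel — this pair collapses; all other pairs remain distinct.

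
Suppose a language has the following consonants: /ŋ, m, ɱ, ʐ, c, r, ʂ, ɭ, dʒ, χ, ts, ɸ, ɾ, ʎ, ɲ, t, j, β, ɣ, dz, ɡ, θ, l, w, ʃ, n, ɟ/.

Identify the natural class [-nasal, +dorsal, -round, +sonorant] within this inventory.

The [-nasal] segments are /ʐ, c, r, ʂ, ɭ, dʒ, χ, ts, ɸ, ɾ, ʎ, t, j, β, ɣ, dz, ɡ, θ, l, w, ʃ, ɟ/.
Then [+dorsal] gives /c, χ, ʎ, j, ɣ, ɡ, w, ɟ/.
Of those, [-round] gives /c, χ, ʎ, j, ɣ, ɡ, ɟ/.
Then [+sonorant] leaves /ʎ, j/.

ʎ, j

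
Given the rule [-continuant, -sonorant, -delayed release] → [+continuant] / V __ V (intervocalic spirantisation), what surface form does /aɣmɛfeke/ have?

/k/ satisfies [-continuant, -sonorant, -delayed release] and sits in V __ V. The [+continuant] counterpart of the voiceless velar stop is /x/. Other segments in /aɣmɛfeke/ either fail the structural description or are not in the environment, so the surface form is [aɣmɛfexe].

[aɣmɛfexe]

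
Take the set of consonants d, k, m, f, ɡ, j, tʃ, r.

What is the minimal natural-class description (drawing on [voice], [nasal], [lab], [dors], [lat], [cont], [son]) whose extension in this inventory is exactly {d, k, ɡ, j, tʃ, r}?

Every target segment is [-labial] and no other inventory member is, so one feature is enough.

[-lab]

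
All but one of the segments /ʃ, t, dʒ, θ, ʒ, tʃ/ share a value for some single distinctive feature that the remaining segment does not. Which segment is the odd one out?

The remaining segments after removing /t/ share [+distributed]; /t/ (voiceless alveolar stop) is [−distributed]. For every other candidate removal, the leftover set fails to share any single feature value that the removed segment lacks.

t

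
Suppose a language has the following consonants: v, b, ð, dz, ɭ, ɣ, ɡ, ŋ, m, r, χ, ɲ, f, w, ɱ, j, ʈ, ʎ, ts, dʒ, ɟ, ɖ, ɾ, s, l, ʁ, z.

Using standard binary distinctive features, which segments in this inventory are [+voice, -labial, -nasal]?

Checking each segment against [+voice], [-labial], [-nasal]: /ð/ (voiced dental fricative), /dz/ (voiced alveolar affricate), /ɭ/ (retroflex lateral approximant), /ɣ/ (voiced velar fricative), /ɡ/ (voiced velar stop), /r/ (alveolar trill), among others, satisfy every feature; every other segment in the inventory fails at least one.

ð, dz, ɭ, ɣ, ɡ, r, j, ʎ, dʒ, ɟ, ɖ, ɾ, l, ʁ, z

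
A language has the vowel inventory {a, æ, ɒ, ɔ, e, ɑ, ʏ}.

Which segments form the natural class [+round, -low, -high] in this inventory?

ɔ

The [+round] segments are /ɒ, ɔ, ʏ/.
Of those, [-low] gives /ɔ, ʏ/.
Within that set, [-high] leaves /ɔ/.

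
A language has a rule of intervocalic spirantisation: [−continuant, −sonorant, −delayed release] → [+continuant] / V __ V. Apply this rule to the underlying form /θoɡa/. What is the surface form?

Only /ɡ/ occurs between two vowels (/o/ __ /a/) and matches the structural description. It is a voiced velar stop, so [−continuant, −sonorant, −delayed release] holds; changing it to [+continuant] with all other features held fixed yields /ɣ/ (voiced velar fricative). No other segment meets both the structural description and the environment, so the output is [θoɣa].

[θoɣa]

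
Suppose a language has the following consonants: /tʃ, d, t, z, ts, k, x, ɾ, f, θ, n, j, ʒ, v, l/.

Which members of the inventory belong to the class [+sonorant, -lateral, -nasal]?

Checking each segment against [+sonorant], [-lateral], [-nasal]: /ɾ/ (alveolar tap), /j/ (palatal glide) satisfy every feature; every other segment in the inventory fails at least one.

ɾ, j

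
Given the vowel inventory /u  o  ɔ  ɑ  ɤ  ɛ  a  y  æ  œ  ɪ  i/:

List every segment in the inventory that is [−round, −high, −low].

First, the [−round] segments are /ɑ, ɤ, ɛ, a, æ, ɪ, i/.
Within that set, [−high] gives /ɑ, ɤ, ɛ, a, æ/.
Among these, [−low] leaves /ɤ, ɛ/.

ɤ, ɛ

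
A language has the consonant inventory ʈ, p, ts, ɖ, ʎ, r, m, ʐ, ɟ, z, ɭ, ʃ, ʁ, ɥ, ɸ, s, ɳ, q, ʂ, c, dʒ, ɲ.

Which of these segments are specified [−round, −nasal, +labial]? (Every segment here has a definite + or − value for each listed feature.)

p, ɸ

Checking each segment against [−round], [−nasal], [+labial]: /p/ (voiceless bilabial stop), /ɸ/ (voiceless bilabial fricative) satisfy every feature; every other segment in the inventory fails at least one.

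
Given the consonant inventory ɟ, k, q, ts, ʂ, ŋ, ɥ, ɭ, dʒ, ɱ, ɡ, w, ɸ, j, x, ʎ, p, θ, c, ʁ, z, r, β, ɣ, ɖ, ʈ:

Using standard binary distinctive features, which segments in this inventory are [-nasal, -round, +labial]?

Checking each segment against [-nasal], [-round], [+labial]: /ɸ/ (voiceless bilabial fricative), /p/ (voiceless bilabial stop), /β/ (voiced bilabial fricative) satisfy every feature; every other segment in the inventory fails at least one.

ɸ, p, β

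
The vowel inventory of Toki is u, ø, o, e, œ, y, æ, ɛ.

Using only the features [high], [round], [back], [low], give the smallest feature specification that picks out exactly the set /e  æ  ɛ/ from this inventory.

[-round]

The target set is precisely the extension of [-round] in this inventory.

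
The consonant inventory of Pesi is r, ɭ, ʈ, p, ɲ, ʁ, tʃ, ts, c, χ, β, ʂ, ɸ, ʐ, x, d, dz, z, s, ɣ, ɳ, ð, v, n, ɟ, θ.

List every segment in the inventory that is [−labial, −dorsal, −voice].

Eliminate segments failing any feature: /r, ɭ, ʐ, d, dz, z, ɳ, ð, n/ are [+voice]; /p, β, ɸ, v/ are [+labial]; /ɲ, ʁ, c, χ, x, ɣ, ɟ/ are [+dorsal]. The remaining /ʈ, tʃ, ts, ʂ, s, θ/ satisfy [−labial], [−dorsal], [−voice].

ʈ, tʃ, ts, ʂ, s, θ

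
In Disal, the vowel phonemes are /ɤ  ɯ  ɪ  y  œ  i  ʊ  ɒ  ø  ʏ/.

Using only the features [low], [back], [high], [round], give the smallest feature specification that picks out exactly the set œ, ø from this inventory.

[−high, −back]

Every target segment is [−high], [−back]; each remaining inventory member fails at least one of these. Each conjunct is needed — [−back] alone would also admit /ɪ, y, i, ʏ/; [−high] alone would also admit /ɤ, ɒ/ — and no other single listed feature has exactly this extension, so two is the minimum.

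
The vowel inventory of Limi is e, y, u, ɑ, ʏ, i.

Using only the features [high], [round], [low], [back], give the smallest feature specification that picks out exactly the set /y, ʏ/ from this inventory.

Every target segment is [−back], [+round]; each remaining inventory member fails at least one of these. Each conjunct is needed — [+round] alone would also admit /u/; [−back] alone would also admit /e, i/ — and no other single listed feature has exactly this extension, so two is the minimum.

[−back, +round]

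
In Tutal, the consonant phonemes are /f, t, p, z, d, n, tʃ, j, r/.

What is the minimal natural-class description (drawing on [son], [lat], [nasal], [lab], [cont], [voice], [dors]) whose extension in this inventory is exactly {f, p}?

[+lab]

The target set is precisely the extension of [+labial] in this inventory.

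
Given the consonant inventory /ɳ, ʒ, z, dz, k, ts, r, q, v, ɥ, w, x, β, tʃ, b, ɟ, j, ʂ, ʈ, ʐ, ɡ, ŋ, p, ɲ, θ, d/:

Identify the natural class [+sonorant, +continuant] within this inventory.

Checking each segment against [+sonorant], [+continuant]: /r/ (alveolar trill), /ɥ/ (labial-palatal glide), /w/ (labial-velar glide), /j/ (palatal glide) satisfy every feature; every other segment in the inventory fails at least one.

r, ɥ, w, j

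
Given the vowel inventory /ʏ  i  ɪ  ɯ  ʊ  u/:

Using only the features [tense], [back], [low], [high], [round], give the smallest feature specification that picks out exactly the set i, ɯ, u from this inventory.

The target set is precisely the extension of [+tense] in this inventory.

[+tense]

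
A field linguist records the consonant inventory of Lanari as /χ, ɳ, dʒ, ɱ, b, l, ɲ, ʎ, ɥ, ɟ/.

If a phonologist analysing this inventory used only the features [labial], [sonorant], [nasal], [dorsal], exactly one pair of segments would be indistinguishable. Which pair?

On the given features, /χ/ and /ɟ/ have an identical profile: [-labial], [-sonorant], [-nasal], [+dorsal]. No other two segments in the inventory coincide on all 4 features. (They do differ in [voice], [continuant], [high] and [back], which are not among the given features.)

χ, ɟ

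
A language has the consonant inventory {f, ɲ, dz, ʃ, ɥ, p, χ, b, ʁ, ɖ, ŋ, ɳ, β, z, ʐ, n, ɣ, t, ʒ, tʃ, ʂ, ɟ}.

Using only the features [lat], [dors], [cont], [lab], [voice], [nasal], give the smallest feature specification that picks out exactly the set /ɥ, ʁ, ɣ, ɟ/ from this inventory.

[+voice, −nasal, +dors]

/ɥ, ʁ, ɣ, ɟ/ are all [+voice], [−nasal], [+dorsal], and no other segment in the inventory matches all three values. Dropping any one of them over-generates: [−nasal, +dorsal] alone would also admit /χ/; [+voice, +dorsal] alone would also admit /ɲ, ŋ/; [+voice, −nasal] alone would also admit /dz, b, ɖ, β, …/. No other combination of two listed features picks out exactly this set either, so fewer than three features will not do.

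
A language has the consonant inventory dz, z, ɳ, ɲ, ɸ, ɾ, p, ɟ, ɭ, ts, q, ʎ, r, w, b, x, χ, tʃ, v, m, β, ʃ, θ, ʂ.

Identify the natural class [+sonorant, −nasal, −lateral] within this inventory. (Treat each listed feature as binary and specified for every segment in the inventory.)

ɾ, r, w

Eliminate segments failing any feature: /dz, z, ɸ, p, ɟ, ts, q, b, x, χ, tʃ, v, β, ʃ, θ, ʂ/ are [−sonorant]; /ɳ, ɲ, m/ are [+nasal]; /ɭ, ʎ/ are [+lateral]. The remaining /ɾ, r, w/ satisfy [+sonorant], [−nasal], [−lateral].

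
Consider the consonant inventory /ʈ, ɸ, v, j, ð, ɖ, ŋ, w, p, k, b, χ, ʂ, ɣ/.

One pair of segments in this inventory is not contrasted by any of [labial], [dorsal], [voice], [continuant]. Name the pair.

ɣ, j

On the given features, /ɣ/ and /j/ have an identical profile: [−labial], [+dorsal], [+voice], [+continuant]. No other two segments in the inventory coincide on all 4 features. (They do differ in [sonorant] and [back], which are not among the given features.)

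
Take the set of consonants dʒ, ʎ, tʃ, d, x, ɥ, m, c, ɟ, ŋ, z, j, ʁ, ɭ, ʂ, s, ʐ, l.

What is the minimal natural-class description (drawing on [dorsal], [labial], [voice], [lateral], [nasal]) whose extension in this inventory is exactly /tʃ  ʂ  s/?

[-voice, -dorsal]

The class [-voice], [-dorsal] has exactly /tʃ, ʂ, s/ as its extension in this inventory. No smaller conjunction from the listed features achieves this: [-dorsal] alone would also admit /dʒ, d, m, z, …/; [-voice] alone would also admit /x, c/; and checking the remaining single features turns up none with this extension.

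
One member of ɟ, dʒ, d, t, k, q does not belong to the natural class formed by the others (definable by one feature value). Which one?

dʒ

[delayed release] (equivalently [strident]) groups all but one: /d, k, t, q, ɟ/ share [−delayed release] while /dʒ/ (voiced postalveolar affricate) alone is [+delayed release]. Removing any other segment would not leave a single-feature class that excludes it.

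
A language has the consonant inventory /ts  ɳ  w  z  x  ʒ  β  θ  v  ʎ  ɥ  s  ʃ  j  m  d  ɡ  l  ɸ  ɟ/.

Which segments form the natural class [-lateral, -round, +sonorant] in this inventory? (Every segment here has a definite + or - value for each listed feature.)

First, the [-lateral] segments are /ts, ɳ, w, z, x, ʒ, β, θ, v, ɥ, s, ʃ, j, m, d, ɡ, ɸ, ɟ/.
Of those, [-round] gives /ts, ɳ, z, x, ʒ, β, θ, v, s, ʃ, j, m, d, ɡ, ɸ, ɟ/.
Intersecting with [+sonorant] leaves /ɳ, j, m/.

ɳ, j, m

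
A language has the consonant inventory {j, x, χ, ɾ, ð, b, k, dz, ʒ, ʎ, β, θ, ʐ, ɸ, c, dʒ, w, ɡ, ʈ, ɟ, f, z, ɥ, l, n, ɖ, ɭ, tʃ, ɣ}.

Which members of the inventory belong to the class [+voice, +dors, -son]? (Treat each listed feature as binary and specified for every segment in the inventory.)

ɡ, ɟ, ɣ

Checking each segment against [+voice], [+dorsal], [-sonorant]: /ɡ/ (voiced velar stop), /ɟ/ (voiced palatal stop), /ɣ/ (voiced velar fricative) satisfy every feature; every other segment in the inventory fails at least one.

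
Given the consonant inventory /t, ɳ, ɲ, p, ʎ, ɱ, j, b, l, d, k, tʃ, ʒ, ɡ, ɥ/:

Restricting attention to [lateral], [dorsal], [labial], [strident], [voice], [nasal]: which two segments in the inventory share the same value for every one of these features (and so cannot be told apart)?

On the given features, /j/ and /ɡ/ have an identical profile: [−lateral], [+dorsal], [−labial], [−strident], [+voice], [−nasal]. No other two segments in the inventory coincide on all 6 features. (They do differ in [sonorant], [continuant] and [back], which are not among the given features.)

j, ɡ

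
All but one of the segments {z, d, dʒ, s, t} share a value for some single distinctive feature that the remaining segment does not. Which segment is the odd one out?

dʒ

[anterior] (equivalently [distributed]) groups all but one: /s, z, t, d/ share [+anterior] while /dʒ/ (voiced postalveolar affricate) alone is [-anterior]. Removing any other segment would not leave a single-feature class that excludes it.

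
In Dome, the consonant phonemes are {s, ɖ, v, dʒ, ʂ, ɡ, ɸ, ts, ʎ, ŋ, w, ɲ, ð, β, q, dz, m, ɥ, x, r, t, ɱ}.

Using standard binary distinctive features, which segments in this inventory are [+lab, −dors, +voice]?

v, β, m, ɱ

Checking each segment against [+labial], [−dorsal], [+voice]: /v/ (voiced labiodental fricative), /β/ (voiced bilabial fricative), /m/ (bilabial nasal), /ɱ/ (labiodental nasal) satisfy every feature; every other segment in the inventory fails at least one.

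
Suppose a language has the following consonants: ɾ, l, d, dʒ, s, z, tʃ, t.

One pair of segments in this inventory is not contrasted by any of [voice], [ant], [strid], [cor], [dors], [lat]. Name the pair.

ɾ, d

/ɾ/ (alveolar tap) and /d/ (voiced alveolar stop) are both [+voice], [+anterior], [−strident], [+coronal], [−dorsal], [−lateral], so none of the listed features separates them. (They do differ in [sonorant], which is not among the given features.) Every other pair in the inventory differs on at least one listed feature.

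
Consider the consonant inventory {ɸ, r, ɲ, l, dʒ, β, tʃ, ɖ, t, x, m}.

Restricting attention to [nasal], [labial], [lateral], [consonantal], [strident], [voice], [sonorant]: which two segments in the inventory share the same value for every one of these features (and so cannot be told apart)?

/t/ (voiceless alveolar stop) and /x/ (voiceless velar fricative) are both [−nasal], [−labial], [−lateral], [+consonantal], [−strident], [−voice], [−sonorant], so none of the listed features separates them. (They do differ in [continuant], [coronal] and [dorsal], which are not among the given features.) Every other pair in the inventory differs on at least one listed feature.

t, x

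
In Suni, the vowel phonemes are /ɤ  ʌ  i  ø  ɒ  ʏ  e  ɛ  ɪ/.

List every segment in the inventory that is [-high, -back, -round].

The [-high] segments are /ɤ, ʌ, ø, ɒ, e, ɛ/.
Within that set, [-back] gives /ø, e, ɛ/.
Intersecting with [-round] leaves /e, ɛ/.

e, ɛ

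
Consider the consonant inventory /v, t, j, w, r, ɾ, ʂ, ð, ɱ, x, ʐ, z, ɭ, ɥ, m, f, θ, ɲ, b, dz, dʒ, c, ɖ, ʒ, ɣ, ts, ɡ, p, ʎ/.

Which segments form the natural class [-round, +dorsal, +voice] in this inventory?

j, ɲ, ɣ, ɡ, ʎ

Eliminate segments failing any feature: /v, t, r, ɾ, ʂ, ð, ɱ, ʐ, z, ɭ, m, f, θ, b, dz, dʒ, ɖ, ʒ, ts, p/ are [-dorsal]; /w, ɥ/ are [+round]; /x, c/ are [-voice]. The remaining /j, ɲ, ɣ, ɡ, ʎ/ satisfy [-round], [+dorsal], [+voice].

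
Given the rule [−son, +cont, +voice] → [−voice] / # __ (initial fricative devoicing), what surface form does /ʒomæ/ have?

[ʃomæ]

Only the initial segment /ʒ/ is both word-initial and matches the structural description. It is a voiced postalveolar fricative, so [−son, +cont, +voice] holds; changing it to [−voice] with all other features held fixed yields /ʃ/ (voiceless postalveolar fricative). No other segment meets both the structural description and the environment, so the output is [ʃomæ].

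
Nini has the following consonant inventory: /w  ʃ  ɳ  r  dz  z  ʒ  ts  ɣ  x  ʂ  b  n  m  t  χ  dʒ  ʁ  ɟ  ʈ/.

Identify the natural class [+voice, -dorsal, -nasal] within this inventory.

Checking each segment against [+voice], [-dorsal], [-nasal]: /r/ (alveolar trill), /dz/ (voiced alveolar affricate), /z/ (voiced alveolar fricative), /ʒ/ (voiced postalveolar fricative), /b/ (voiced bilabial stop), /dʒ/ (voiced postalveolar affricate) satisfy every feature; every other segment in the inventory fails at least one.

r, dz, z, ʒ, b, dʒ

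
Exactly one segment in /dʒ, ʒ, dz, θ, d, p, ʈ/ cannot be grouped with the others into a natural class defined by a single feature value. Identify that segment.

The remaining segments after removing /p/ share [+coronal]; /p/ (voiceless bilabial stop) is [−coronal]. For every other candidate removal, the leftover set fails to share any single feature value that the removed segment lacks.

p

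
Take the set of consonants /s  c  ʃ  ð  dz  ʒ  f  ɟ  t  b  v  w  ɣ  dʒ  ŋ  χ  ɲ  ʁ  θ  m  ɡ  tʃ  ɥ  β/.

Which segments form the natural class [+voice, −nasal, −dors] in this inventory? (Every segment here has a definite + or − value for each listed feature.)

The [+voice] segments are /ð, dz, ʒ, ɟ, b, v, w, ɣ, dʒ, ŋ, ɲ, ʁ, m, ɡ, ɥ, β/.
Then [−nasal] gives /ð, dz, ʒ, ɟ, b, v, w, ɣ, dʒ, ʁ, ɡ, ɥ, β/.
Intersecting with [−dorsal] leaves /ð, dz, ʒ, b, v, dʒ, β/.

ð, dz, ʒ, b, v, dʒ, β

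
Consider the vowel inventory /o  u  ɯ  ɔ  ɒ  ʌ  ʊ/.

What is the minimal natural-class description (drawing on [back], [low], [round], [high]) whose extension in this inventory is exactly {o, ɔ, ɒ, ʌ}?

[−high]

Every target segment is [−high] and no other inventory member is, so one feature is enough.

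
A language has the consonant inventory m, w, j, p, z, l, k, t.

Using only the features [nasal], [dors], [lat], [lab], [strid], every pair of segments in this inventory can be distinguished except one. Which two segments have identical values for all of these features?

Both /j/ and /k/ are [-nasal], [+dorsal], [-lateral], [-labial], [-strident]. Since the list omits [sonorant], [voice], [continuant] and [back] — which do distinguish the palatal glide from the voiceless velar stop — this pair collapses; all other pairs remain distinct.

j, k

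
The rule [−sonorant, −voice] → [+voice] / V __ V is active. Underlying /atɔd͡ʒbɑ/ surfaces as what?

/t/ satisfies [−sonorant, −voice] and sits in V __ V. The [+voice] counterpart of the voiceless alveolar stop is /d/. Other segments in /atɔd͡ʒbɑ/ either fail the structural description or are not in the environment, so the surface form is [adɔd͡ʒbɑ].

[adɔd͡ʒbɑ]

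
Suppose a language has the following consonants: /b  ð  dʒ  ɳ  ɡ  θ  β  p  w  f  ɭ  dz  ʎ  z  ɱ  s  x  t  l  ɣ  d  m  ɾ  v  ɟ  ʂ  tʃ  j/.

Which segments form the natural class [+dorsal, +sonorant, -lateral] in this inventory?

First, the [+dorsal] segments are /ɡ, w, ʎ, x, ɣ, ɟ, j/.
Among these, [+sonorant] gives /w, ʎ, j/.
Within that set, [-lateral] leaves /w, j/.

w, j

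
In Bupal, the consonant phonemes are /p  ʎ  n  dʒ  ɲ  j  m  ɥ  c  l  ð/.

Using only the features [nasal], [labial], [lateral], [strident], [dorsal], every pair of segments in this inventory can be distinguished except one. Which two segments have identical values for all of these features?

/c/ (voiceless palatal stop) and /j/ (palatal glide) are both [−nasal], [−labial], [−lateral], [−strident], [+dorsal], so none of the listed features separates them. (They do differ in [sonorant], [voice] and [continuant], which are not among the given features.) Every other pair in the inventory differs on at least one listed feature.

c, j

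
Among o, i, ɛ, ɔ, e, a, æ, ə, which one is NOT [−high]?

/i/ is the high front unrounded tense vowel, which is [+high]; the rest — /o, ə, e, ɔ, ɛ, a, æ/ — are [−high].

i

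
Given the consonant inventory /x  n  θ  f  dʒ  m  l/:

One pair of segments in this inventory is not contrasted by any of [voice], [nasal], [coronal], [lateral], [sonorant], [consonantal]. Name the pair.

x, f

On the given features, /x/ and /f/ have an identical profile: [−voice], [−nasal], [−coronal], [−lateral], [−sonorant], [+consonantal]. No other two segments in the inventory coincide on all 6 features. (They do differ in [labial] and [dorsal], which are not among the given features.)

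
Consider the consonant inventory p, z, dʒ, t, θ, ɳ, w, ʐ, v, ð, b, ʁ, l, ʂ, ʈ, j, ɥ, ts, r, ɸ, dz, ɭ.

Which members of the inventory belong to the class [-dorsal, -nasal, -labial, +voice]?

Among the inventory, the [-dorsal] segments are /p, z, dʒ, t, θ, ɳ, ʐ, v, ð, b, l, ʂ, ʈ, ts, r, ɸ, dz, ɭ/.
Among these, [-nasal] gives /p, z, dʒ, t, θ, ʐ, v, ð, b, l, ʂ, ʈ, ts, r, ɸ, dz, ɭ/.
Then [-labial] gives /z, dʒ, t, θ, ʐ, ð, l, ʂ, ʈ, ts, r, dz, ɭ/.
Of those, [+voice] leaves /z, dʒ, ʐ, ð, l, r, dz, ɭ/.

z, dʒ, ʐ, ð, l, r, dz, ɭ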